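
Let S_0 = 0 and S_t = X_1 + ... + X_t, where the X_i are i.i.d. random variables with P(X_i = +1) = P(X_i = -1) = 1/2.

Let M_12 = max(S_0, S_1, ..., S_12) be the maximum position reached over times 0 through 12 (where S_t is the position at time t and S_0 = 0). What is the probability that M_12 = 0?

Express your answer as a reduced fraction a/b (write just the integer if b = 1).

Answer: 231/1024

Derivation:
Let M_12 = max(S_0,...,S_12). Use the reflection principle: for j ≥ 1, #{paths with M_12 ≥ j} = #{S_12 ≥ j} + #{S_12 ≥ j+1}.
P(M_12 ≥ 0) = 1 since S_0 = 0, so #{M_12 ≥ 0} = 4096.
#{M_12 ≥ 1} = #{S_12 ≥ 1} + #{S_12 ≥ 2} = 1586 + 1586 = 3172.
#{M_12 = 0} = 4096 - 3172 = 924.
P(M_12 = 0) = 924/4096 = 231/1024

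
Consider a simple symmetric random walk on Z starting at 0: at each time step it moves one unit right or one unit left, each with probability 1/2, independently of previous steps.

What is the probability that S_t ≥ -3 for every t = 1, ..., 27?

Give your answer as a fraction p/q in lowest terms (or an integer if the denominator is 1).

Answer: 2340135/4194304

Derivation:
Let f(t,s) = #length-t paths at position s with S_1..S_t all ≥ -3.
f(t,s) = f(t-1,s-1) + f(t-1,s+1) for s ≥ -3; f(t,s) = 0 for s < -3.
t=0: f(0,0)=1
t=1: f(1,-1)=1 f(1,1)=1
t=2: f(2,-2)=1 f(2,0)=2 f(2,2)=1
t=3: f(3,-3)=1 f(3,-1)=3 f(3,1)=3 f(3,3)=1
t=4: f(4,-2)=4 f(4,0)=6 f(4,2)=4 f(4,4)=1
t=5: f(5,-3)=4 f(5,-1)=10 f(5,1)=10 f(5,3)=5 f(5,5)=1
t=6: f(6,-2)=14 f(6,0)=20 f(6,2)=15 f(6,4)=6 f(6,6)=1
t=7: f(7,-3)=14 f(7,-1)=34 f(7,1)=35 f(7,3)=21 f(7,5)=7 f(7,7)=1
t=8: f(8,-2)=48 f(8,0)=69 f(8,2)=56 f(8,4)=28 f(8,6)=8 f(8,8)=1
t=9: f(9,-3)=48 f(9,-1)=117 f(9,1)=125 f(9,3)=84 f(9,5)=36 f(9,7)=9 f(9,9)=1
t=10: f(10,-2)=165 f(10,0)=242 f(10,2)=209 f(10,4)=120 f(10,6)=45 f(10,8)=10 f(10,10)=1
t=11: f(11,-3)=165 f(11,-1)=407 f(11,1)=451 f(11,3)=329 f(11,5)=165 f(11,7)=55 f(11,9)=11 f(11,11)=1
t=12: f(12,-2)=572 f(12,0)=858 f(12,2)=780 f(12,4)=494 f(12,6)=220 f(12,8)=66 f(12,10)=12 f(12,12)=1
t=13: f(13,-3)=572 f(13,-1)=1430 f(13,1)=1638 f(13,3)=1274 f(13,5)=714 f(13,7)=286 f(13,9)=78 f(13,11)=13 f(13,13)=1
t=14: f(14,-2)=2002 f(14,0)=3068 f(14,2)=2912 f(14,4)=1988 f(14,6)=1000 f(14,8)=364 f(14,10)=91 f(14,12)=14 f(14,14)=1
t=15: f(15,-3)=2002 f(15,-1)=5070 f(15,1)=5980 f(15,3)=4900 f(15,5)=2988 f(15,7)=1364 f(15,9)=455 f(15,11)=105 f(15,13)=15 f(15,15)=1
t=16: f(16,-2)=7072 f(16,0)=11050 f(16,2)=10880 f(16,4)=7888 f(16,6)=4352 f(16,8)=1819 f(16,10)=560 f(16,12)=120 f(16,14)=16 f(16,16)=1
t=17: f(17,-3)=7072 f(17,-1)=18122 f(17,1)=21930 f(17,3)=18768 f(17,5)=12240 f(17,7)=6171 f(17,9)=2379 f(17,11)=680 f(17,13)=136 f(17,15)=17 f(17,17)=1
t=18: f(18,-2)=25194 f(18,0)=40052 f(18,2)=40698 f(18,4)=31008 f(18,6)=18411 f(18,8)=8550 f(18,10)=3059 f(18,12)=816 f(18,14)=153 f(18,16)=18 f(18,18)=1
t=19: f(19,-3)=25194 f(19,-1)=65246 f(19,1)=80750 f(19,3)=71706 f(19,5)=49419 f(19,7)=26961 f(19,9)=11609 f(19,11)=3875 f(19,13)=969 f(19,15)=171 f(19,17)=19 f(19,19)=1
t=20: f(20,-2)=90440 f(20,0)=145996 f(20,2)=152456 f(20,4)=121125 f(20,6)=76380 f(20,8)=38570 f(20,10)=15484 f(20,12)=4844 f(20,14)=1140 f(20,16)=190 f(20,18)=20 f(20,20)=1
t=21: f(21,-3)=90440 f(21,-1)=236436 f(21,1)=298452 f(21,3)=273581 f(21,5)=197505 f(21,7)=114950 f(21,9)=54054 f(21,11)=20328 f(21,13)=5984 f(21,15)=1330 f(21,17)=210 f(21,19)=21 f(21,21)=1
t=22: f(22,-2)=326876 f(22,0)=534888 f(22,2)=572033 f(22,4)=471086 f(22,6)=312455 f(22,8)=169004 f(22,10)=74382 f(22,12)=26312 f(22,14)=7314 f(22,16)=1540 f(22,18)=231 f(22,20)=22 f(22,22)=1
t=23: f(23,-3)=326876 f(23,-1)=861764 f(23,1)=1106921 f(23,3)=1043119 f(23,5)=783541 f(23,7)=481459 f(23,9)=243386 f(23,11)=100694 f(23,13)=33626 f(23,15)=8854 f(23,17)=1771 f(23,19)=253 f(23,21)=23 f(23,23)=1
t=24: f(24,-2)=1188640 f(24,0)=1968685 f(24,2)=2150040 f(24,4)=1826660 f(24,6)=1265000 f(24,8)=724845 f(24,10)=344080 f(24,12)=134320 f(24,14)=42480 f(24,16)=10625 f(24,18)=2024 f(24,20)=276 f(24,22)=24 f(24,24)=1
t=25: f(25,-3)=1188640 f(25,-1)=3157325 f(25,1)=4118725 f(25,3)=3976700 f(25,5)=3091660 f(25,7)=1989845 f(25,9)=1068925 f(25,11)=478400 f(25,13)=176800 f(25,15)=53105 f(25,17)=12649 f(25,19)=2300 f(25,21)=300 f(25,23)=25 f(25,25)=1
t=26: f(26,-2)=4345965 f(26,0)=7276050 f(26,2)=8095425 f(26,4)=7068360 f(26,6)=5081505 f(26,8)=3058770 f(26,10)=1547325 f(26,12)=655200 f(26,14)=229905 f(26,16)=65754 f(26,18)=14949 f(26,20)=2600 f(26,22)=325 f(26,24)=26 f(26,26)=1
t=27: f(27,-3)=4345965 f(27,-1)=11622015 f(27,1)=15371475 f(27,3)=15163785 f(27,5)=12149865 f(27,7)=8140275 f(27,9)=4606095 f(27,11)=2202525 f(27,13)=885105 f(27,15)=295659 f(27,17)=80703 f(27,19)=17549 f(27,21)=2925 f(27,23)=351 f(27,25)=27 f(27,27)=1
Σ_s f(27,s) = 74884320
P = 74884320/134217728 = 2340135/4194304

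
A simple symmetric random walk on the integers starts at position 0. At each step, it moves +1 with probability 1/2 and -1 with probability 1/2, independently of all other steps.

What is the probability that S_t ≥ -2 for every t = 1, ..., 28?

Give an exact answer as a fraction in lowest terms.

Let f(t,s) = #length-t paths at position s with S_1..S_t all ≥ -2.
f(t,s) = f(t-1,s-1) + f(t-1,s+1) for s ≥ -2; f(t,s) = 0 for s < -2.
t=0: f(0,0)=1
t=1: f(1,-1)=1 f(1,1)=1
t=2: f(2,-2)=1 f(2,0)=2 f(2,2)=1
t=3: f(3,-1)=3 f(3,1)=3 f(3,3)=1
t=4: f(4,-2)=3 f(4,0)=6 f(4,2)=4 f(4,4)=1
t=5: f(5,-1)=9 f(5,1)=10 f(5,3)=5 f(5,5)=1
t=6: f(6,-2)=9 f(6,0)=19 f(6,2)=15 f(6,4)=6 f(6,6)=1
t=7: f(7,-1)=28 f(7,1)=34 f(7,3)=21 f(7,5)=7 f(7,7)=1
t=8: f(8,-2)=28 f(8,0)=62 f(8,2)=55 f(8,4)=28 f(8,6)=8 f(8,8)=1
t=9: f(9,-1)=90 f(9,1)=117 f(9,3)=83 f(9,5)=36 f(9,7)=9 f(9,9)=1
t=10: f(10,-2)=90 f(10,0)=207 f(10,2)=200 f(10,4)=119 f(10,6)=45 f(10,8)=10 f(10,10)=1
t=11: f(11,-1)=297 f(11,1)=407 f(11,3)=319 f(11,5)=164 f(11,7)=55 f(11,9)=11 f(11,11)=1
t=12: f(12,-2)=297 f(12,0)=704 f(12,2)=726 f(12,4)=483 f(12,6)=219 f(12,8)=66 f(12,10)=12 f(12,12)=1
t=13: f(13,-1)=1001 f(13,1)=1430 f(13,3)=1209 f(13,5)=702 f(13,7)=285 f(13,9)=78 f(13,11)=13 f(13,13)=1
t=14: f(14,-2)=1001 f(14,0)=2431 f(14,2)=2639 f(14,4)=1911 f(14,6)=987 f(14,8)=363 f(14,10)=91 f(14,12)=14 f(14,14)=1
t=15: f(15,-1)=3432 f(15,1)=5070 f(15,3)=4550 f(15,5)=2898 f(15,7)=1350 f(15,9)=454 f(15,11)=105 f(15,13)=15 f(15,15)=1
t=16: f(16,-2)=3432 f(16,0)=8502 f(16,2)=9620 f(16,4)=7448 f(16,6)=4248 f(16,8)=1804 f(16,10)=559 f(16,12)=120 f(16,14)=16 f(16,16)=1
t=17: f(17,-1)=11934 f(17,1)=18122 f(17,3)=17068 f(17,5)=11696 f(17,7)=6052 f(17,9)=2363 f(17,11)=679 f(17,13)=136 f(17,15)=17 f(17,17)=1
t=18: f(18,-2)=11934 f(18,0)=30056 f(18,2)=35190 f(18,4)=28764 f(18,6)=17748 f(18,8)=8415 f(18,10)=3042 f(18,12)=815 f(18,14)=153 f(18,16)=18 f(18,18)=1
t=19: f(19,-1)=41990 f(19,1)=65246 f(19,3)=63954 f(19,5)=46512 f(19,7)=26163 f(19,9)=11457 f(19,11)=3857 f(19,13)=968 f(19,15)=171 f(19,17)=19 f(19,19)=1
t=20: f(20,-2)=41990 f(20,0)=107236 f(20,2)=129200 f(20,4)=110466 f(20,6)=72675 f(20,8)=37620 f(20,10)=15314 f(20,12)=4825 f(20,14)=1139 f(20,16)=190 f(20,18)=20 f(20,20)=1
t=21: f(21,-1)=149226 f(21,1)=236436 f(21,3)=239666 f(21,5)=183141 f(21,7)=110295 f(21,9)=52934 f(21,11)=20139 f(21,13)=5964 f(21,15)=1329 f(21,17)=210 f(21,19)=21 f(21,21)=1
t=22: f(22,-2)=149226 f(22,0)=385662 f(22,2)=476102 f(22,4)=422807 f(22,6)=293436 f(22,8)=163229 f(22,10)=73073 f(22,12)=26103 f(22,14)=7293 f(22,16)=1539 f(22,18)=231 f(22,20)=22 f(22,22)=1
t=23: f(23,-1)=534888 f(23,1)=861764 f(23,3)=898909 f(23,5)=716243 f(23,7)=456665 f(23,9)=236302 f(23,11)=99176 f(23,13)=33396 f(23,15)=8832 f(23,17)=1770 f(23,19)=253 f(23,21)=23 f(23,23)=1
t=24: f(24,-2)=534888 f(24,0)=1396652 f(24,2)=1760673 f(24,4)=1615152 f(24,6)=1172908 f(24,8)=692967 f(24,10)=335478 f(24,12)=132572 f(24,14)=42228 f(24,16)=10602 f(24,18)=2023 f(24,20)=276 f(24,22)=24 f(24,24)=1
t=25: f(25,-1)=1931540 f(25,1)=3157325 f(25,3)=3375825 f(25,5)=2788060 f(25,7)=1865875 f(25,9)=1028445 f(25,11)=468050 f(25,13)=174800 f(25,15)=52830 f(25,17)=12625 f(25,19)=2299 f(25,21)=300 f(25,23)=25 f(25,25)=1
t=26: f(26,-2)=1931540 f(26,0)=5088865 f(26,2)=6533150 f(26,4)=6163885 f(26,6)=4653935 f(26,8)=2894320 f(26,10)=1496495 f(26,12)=642850 f(26,14)=227630 f(26,16)=65455 f(26,18)=14924 f(26,20)=2599 f(26,22)=325 f(26,24)=26 f(26,26)=1
t=27: f(27,-1)=7020405 f(27,1)=11622015 f(27,3)=12697035 f(27,5)=10817820 f(27,7)=7548255 f(27,9)=4390815 f(27,11)=2139345 f(27,13)=870480 f(27,15)=293085 f(27,17)=80379 f(27,19)=17523 f(27,21)=2924 f(27,23)=351 f(27,25)=27 f(27,27)=1
t=28: f(28,-2)=7020405 f(28,0)=18642420 f(28,2)=24319050 f(28,4)=23514855 f(28,6)=18366075 f(28,8)=11939070 f(28,10)=6530160 f(28,12)=3009825 f(28,14)=1163565 f(28,16)=373464 f(28,18)=97902 f(28,20)=20447 f(28,22)=3275 f(28,24)=378 f(28,26)=28 f(28,28)=1
Σ_s f(28,s) = 115000920
P = 115000920/268435456 = 14375115/33554432

Answer: 14375115/33554432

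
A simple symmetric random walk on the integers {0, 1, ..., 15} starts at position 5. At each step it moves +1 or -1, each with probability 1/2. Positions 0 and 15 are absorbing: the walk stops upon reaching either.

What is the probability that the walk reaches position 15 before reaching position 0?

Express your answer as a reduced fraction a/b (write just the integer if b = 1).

Symmetric walk (p = 1/2): the harmonic-function argument gives P(hit 15 before 0 | start at 5) = a/N.
P = 5/15 = 1/3

Answer: 1/3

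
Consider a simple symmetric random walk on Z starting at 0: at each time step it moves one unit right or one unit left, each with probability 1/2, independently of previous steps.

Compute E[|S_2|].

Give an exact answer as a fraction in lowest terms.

S_2 takes values m ≡ 0 (mod 2) with |m| ≤ 2; P(S_2=m) = C(2,(2+m)/2)/2^2.
Total paths: 2^2 = 4
Distribution: P(S=-2)=1/4, P(S=0)=2/4, P(S=2)=1/4
E[|S_2|] = Σ_m |m|·P(S_2=m) = 4/4 = 1

Answer: 1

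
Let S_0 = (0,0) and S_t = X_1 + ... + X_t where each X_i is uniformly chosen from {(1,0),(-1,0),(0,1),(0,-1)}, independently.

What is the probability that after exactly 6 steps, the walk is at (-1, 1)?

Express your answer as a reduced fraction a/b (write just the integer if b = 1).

Let h be the number of horizontal steps (so 6-h are vertical). To end at (-1,1) need (h-1)/2 right-steps and ((6-h)+1)/2 up-steps.
Sum over h with 1 ≤ h ≤ 5, h ≡ 1 (mod 2), 6-h ≡ 1 (mod 2):
h=1: C(6,1)·C(1,0)·C(5,3) = 6·1·10 = 60
h=3: C(6,3)·C(3,1)·C(3,2) = 20·3·3 = 180
h=5: C(6,5)·C(5,2)·C(1,1) = 6·10·1 = 60
Total favorable: 300
Total paths: 4^6 = 4096
P = 300/4096 = 75/1024

Answer: 75/1024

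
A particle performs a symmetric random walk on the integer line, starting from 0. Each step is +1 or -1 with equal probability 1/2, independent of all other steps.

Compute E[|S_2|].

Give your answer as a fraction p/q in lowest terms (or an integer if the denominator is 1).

S_2 takes values m ≡ 0 (mod 2) with |m| ≤ 2; P(S_2=m) = C(2,(2+m)/2)/2^2.
Total paths: 2^2 = 4
Distribution: P(S=-2)=1/4, P(S=0)=2/4, P(S=2)=1/4
E[|S_2|] = Σ_m |m|·P(S_2=m) = 4/4 = 1

Answer: 1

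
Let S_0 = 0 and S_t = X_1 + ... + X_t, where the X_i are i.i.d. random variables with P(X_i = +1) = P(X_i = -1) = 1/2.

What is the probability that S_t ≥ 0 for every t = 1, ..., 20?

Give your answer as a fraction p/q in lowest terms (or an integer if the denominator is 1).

Let f(t,s) = #length-t paths at position s with S_1..S_t all ≥ 0.
f(t,s) = f(t-1,s-1) + f(t-1,s+1) for s ≥ 0; f(t,s) = 0 for s < 0.
t=0: f(0,0)=1
t=1: f(1,1)=1
t=2: f(2,0)=1 f(2,2)=1
t=3: f(3,1)=2 f(3,3)=1
t=4: f(4,0)=2 f(4,2)=3 f(4,4)=1
t=5: f(5,1)=5 f(5,3)=4 f(5,5)=1
t=6: f(6,0)=5 f(6,2)=9 f(6,4)=5 f(6,6)=1
t=7: f(7,1)=14 f(7,3)=14 f(7,5)=6 f(7,7)=1
t=8: f(8,0)=14 f(8,2)=28 f(8,4)=20 f(8,6)=7 f(8,8)=1
t=9: f(9,1)=42 f(9,3)=48 f(9,5)=27 f(9,7)=8 f(9,9)=1
t=10: f(10,0)=42 f(10,2)=90 f(10,4)=75 f(10,6)=35 f(10,8)=9 f(10,10)=1
t=11: f(11,1)=132 f(11,3)=165 f(11,5)=110 f(11,7)=44 f(11,9)=10 f(11,11)=1
t=12: f(12,0)=132 f(12,2)=297 f(12,4)=275 f(12,6)=154 f(12,8)=54 f(12,10)=11 f(12,12)=1
t=13: f(13,1)=429 f(13,3)=572 f(13,5)=429 f(13,7)=208 f(13,9)=65 f(13,11)=12 f(13,13)=1
t=14: f(14,0)=429 f(14,2)=1001 f(14,4)=1001 f(14,6)=637 f(14,8)=273 f(14,10)=77 f(14,12)=13 f(14,14)=1
t=15: f(15,1)=1430 f(15,3)=2002 f(15,5)=1638 f(15,7)=910 f(15,9)=350 f(15,11)=90 f(15,13)=14 f(15,15)=1
t=16: f(16,0)=1430 f(16,2)=3432 f(16,4)=3640 f(16,6)=2548 f(16,8)=1260 f(16,10)=440 f(16,12)=104 f(16,14)=15 f(16,16)=1
t=17: f(17,1)=4862 f(17,3)=7072 f(17,5)=6188 f(17,7)=3808 f(17,9)=1700 f(17,11)=544 f(17,13)=119 f(17,15)=16 f(17,17)=1
t=18: f(18,0)=4862 f(18,2)=11934 f(18,4)=13260 f(18,6)=9996 f(18,8)=5508 f(18,10)=2244 f(18,12)=663 f(18,14)=135 f(18,16)=17 f(18,18)=1
t=19: f(19,1)=16796 f(19,3)=25194 f(19,5)=23256 f(19,7)=15504 f(19,9)=7752 f(19,11)=2907 f(19,13)=798 f(19,15)=152 f(19,17)=18 f(19,19)=1
t=20: f(20,0)=16796 f(20,2)=41990 f(20,4)=48450 f(20,6)=38760 f(20,8)=23256 f(20,10)=10659 f(20,12)=3705 f(20,14)=950 f(20,16)=170 f(20,18)=19 f(20,20)=1
Σ_s f(20,s) = 184756
P = 184756/1048576 = 46189/262144

Answer: 46189/262144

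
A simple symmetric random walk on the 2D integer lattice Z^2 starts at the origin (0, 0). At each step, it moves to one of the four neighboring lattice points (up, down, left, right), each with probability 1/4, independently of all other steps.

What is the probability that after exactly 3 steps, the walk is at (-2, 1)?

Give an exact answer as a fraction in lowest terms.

Answer: 3/64

Derivation:
Let h be the number of horizontal steps (so 3-h are vertical). To end at (-2,1) need (h-2)/2 right-steps and ((3-h)+1)/2 up-steps.
Sum over h with 2 ≤ h ≤ 2, h ≡ 0 (mod 2), 3-h ≡ 1 (mod 2):
h=2: C(3,2)·C(2,0)·C(1,1) = 3·1·1 = 3
Total favorable: 3
Total paths: 4^3 = 64
P = 3/64 = 3/64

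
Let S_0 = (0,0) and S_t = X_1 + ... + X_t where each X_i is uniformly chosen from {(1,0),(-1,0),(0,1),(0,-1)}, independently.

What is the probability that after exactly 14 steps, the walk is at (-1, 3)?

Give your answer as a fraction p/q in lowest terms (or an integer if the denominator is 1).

Answer: 3006003/134217728

Derivation:
Let h be the number of horizontal steps (so 14-h are vertical). To end at (-1,3) need (h-1)/2 right-steps and ((14-h)+3)/2 up-steps.
Sum over h with 1 ≤ h ≤ 11, h ≡ 1 (mod 2), 14-h ≡ 1 (mod 2):
h=1: C(14,1)·C(1,0)·C(13,8) = 14·1·1287 = 18018
h=3: C(14,3)·C(3,1)·C(11,7) = 364·3·330 = 360360
h=5: C(14,5)·C(5,2)·C(9,6) = 2002·10·84 = 1681680
h=7: C(14,7)·C(7,3)·C(7,5) = 3432·35·21 = 2522520
h=9: C(14,9)·C(9,4)·C(5,4) = 2002·126·5 = 1261260
h=11: C(14,11)·C(11,5)·C(3,3) = 364·462·1 = 168168
Total favorable: 6012006
Total paths: 4^14 = 268435456
P = 6012006/268435456 = 3006003/134217728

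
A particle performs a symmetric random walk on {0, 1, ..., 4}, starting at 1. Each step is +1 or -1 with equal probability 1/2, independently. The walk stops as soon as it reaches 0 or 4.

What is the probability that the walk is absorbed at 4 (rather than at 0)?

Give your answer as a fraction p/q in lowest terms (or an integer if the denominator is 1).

Symmetric walk (p = 1/2): the harmonic-function argument gives P(hit 4 before 0 | start at 1) = a/N.
P = 1/4 = 1/4

Answer: 1/4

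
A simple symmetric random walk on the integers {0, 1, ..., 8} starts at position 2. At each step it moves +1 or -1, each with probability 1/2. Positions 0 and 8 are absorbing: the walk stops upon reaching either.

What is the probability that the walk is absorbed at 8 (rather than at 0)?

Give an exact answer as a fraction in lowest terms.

Symmetric walk (p = 1/2): the harmonic-function argument gives P(hit 8 before 0 | start at 2) = a/N.
P = 2/8 = 1/4

Answer: 1/4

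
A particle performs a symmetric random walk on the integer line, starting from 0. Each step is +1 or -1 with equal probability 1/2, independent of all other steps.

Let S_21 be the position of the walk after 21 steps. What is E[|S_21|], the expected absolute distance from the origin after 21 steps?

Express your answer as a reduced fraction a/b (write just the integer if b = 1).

Answer: 969969/262144

Derivation:
S_21 takes values m ≡ 1 (mod 2) with |m| ≤ 21; P(S_21=m) = C(21,(21+m)/2)/2^21.
Total paths: 2^21 = 2097152
Distribution: P(S=-21)=1/2097152, P(S=-19)=21/2097152, P(S=-17)=210/2097152, P(S=-15)=1330/2097152, P(S=-13)=5985/2097152, P(S=-11)=20349/2097152, P(S=-9)=54264/2097152, P(S=-7)=116280/2097152, P(S=-5)=203490/2097152, P(S=-3)=293930/2097152, P(S=-1)=352716/2097152, P(S=1)=352716/2097152, P(S=3)=293930/2097152, P(S=5)=203490/2097152, P(S=7)=116280/2097152, P(S=9)=54264/2097152, P(S=11)=20349/2097152, P(S=13)=5985/2097152, P(S=15)=1330/2097152, P(S=17)=210/2097152, P(S=19)=21/2097152, P(S=21)=1/2097152
E[|S_21|] = Σ_m |m|·P(S_21=m) = 7759752/2097152 = 969969/262144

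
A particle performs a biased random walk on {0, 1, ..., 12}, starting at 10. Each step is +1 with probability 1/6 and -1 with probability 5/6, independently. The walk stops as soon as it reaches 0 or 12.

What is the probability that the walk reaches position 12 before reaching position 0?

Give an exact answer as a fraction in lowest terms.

Answer: 406901/10172526

Derivation:
Biased walk: p = 1/6, q = 5/6, r = q/p = 5
Gambler's ruin: P(hit 12 before 0 | start at 10) = (1 - r^a)/(1 - r^N)
r^10 = 9765625; r^12 = 244140625
P = (1 - 9765625) / (1 - 244140625) = -9765624 / -244140624 = 406901/10172526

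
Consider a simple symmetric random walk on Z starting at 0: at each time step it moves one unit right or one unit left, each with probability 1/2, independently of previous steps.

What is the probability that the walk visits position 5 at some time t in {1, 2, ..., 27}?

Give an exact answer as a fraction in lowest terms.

Count via complement. Let g(t,s) = #length-t paths at position s with S_1..S_t all ≠ 5.
g(t,s) = g(t-1,s-1) + g(t-1,s+1) for s ≠ 5; g(t,5) = 0.
t=0: g(0,0)=1
t=1: g(1,-1)=1 g(1,1)=1
t=2: g(2,-2)=1 g(2,0)=2 g(2,2)=1
t=3: g(3,-3)=1 g(3,-1)=3 g(3,1)=3 g(3,3)=1
t=4: g(4,-4)=1 g(4,-2)=4 g(4,0)=6 g(4,2)=4 g(4,4)=1
t=5: g(5,-5)=1 g(5,-3)=5 g(5,-1)=10 g(5,1)=10 g(5,3)=5
t=6: g(6,-6)=1 g(6,-4)=6 g(6,-2)=15 g(6,0)=20 g(6,2)=15 g(6,4)=5
t=7: g(7,-7)=1 g(7,-5)=7 g(7,-3)=21 g(7,-1)=35 g(7,1)=35 g(7,3)=20
t=8: g(8,-8)=1 g(8,-6)=8 g(8,-4)=28 g(8,-2)=56 g(8,0)=70 g(8,2)=55 g(8,4)=20
t=9: g(9,-9)=1 g(9,-7)=9 g(9,-5)=36 g(9,-3)=84 g(9,-1)=126 g(9,1)=125 g(9,3)=75
t=10: g(10,-10)=1 g(10,-8)=10 g(10,-6)=45 g(10,-4)=120 g(10,-2)=210 g(10,0)=251 g(10,2)=200 g(10,4)=75
t=11: g(11,-11)=1 g(11,-9)=11 g(11,-7)=55 g(11,-5)=165 g(11,-3)=330 g(11,-1)=461 g(11,1)=451 g(11,3)=275
t=12: g(12,-12)=1 g(12,-10)=12 g(12,-8)=66 g(12,-6)=220 g(12,-4)=495 g(12,-2)=791 g(12,0)=912 g(12,2)=726 g(12,4)=275
t=13: g(13,-13)=1 g(13,-11)=13 g(13,-9)=78 g(13,-7)=286 g(13,-5)=715 g(13,-3)=1286 g(13,-1)=1703 g(13,1)=1638 g(13,3)=1001
t=14: g(14,-14)=1 g(14,-12)=14 g(14,-10)=91 g(14,-8)=364 g(14,-6)=1001 g(14,-4)=2001 g(14,-2)=2989 g(14,0)=3341 g(14,2)=2639 g(14,4)=1001
t=15: g(15,-15)=1 g(15,-13)=15 g(15,-11)=105 g(15,-9)=455 g(15,-7)=1365 g(15,-5)=3002 g(15,-3)=4990 g(15,-1)=6330 g(15,1)=5980 g(15,3)=3640
t=16: g(16,-16)=1 g(16,-14)=16 g(16,-12)=120 g(16,-10)=560 g(16,-8)=1820 g(16,-6)=4367 g(16,-4)=7992 g(16,-2)=11320 g(16,0)=12310 g(16,2)=9620 g(16,4)=3640
t=17: g(17,-17)=1 g(17,-15)=17 g(17,-13)=136 g(17,-11)=680 g(17,-9)=2380 g(17,-7)=6187 g(17,-5)=12359 g(17,-3)=19312 g(17,-1)=23630 g(17,1)=21930 g(17,3)=13260
t=18: g(18,-18)=1 g(18,-16)=18 g(18,-14)=153 g(18,-12)=816 g(18,-10)=3060 g(18,-8)=8567 g(18,-6)=18546 g(18,-4)=31671 g(18,-2)=42942 g(18,0)=45560 g(18,2)=35190 g(18,4)=13260
t=19: g(19,-19)=1 g(19,-17)=19 g(19,-15)=171 g(19,-13)=969 g(19,-11)=3876 g(19,-9)=11627 g(19,-7)=27113 g(19,-5)=50217 g(19,-3)=74613 g(19,-1)=88502 g(19,1)=80750 g(19,3)=48450
t=20: g(20,-20)=1 g(20,-18)=20 g(20,-16)=190 g(20,-14)=1140 g(20,-12)=4845 g(20,-10)=15503 g(20,-8)=38740 g(20,-6)=77330 g(20,-4)=124830 g(20,-2)=163115 g(20,0)=169252 g(20,2)=129200 g(20,4)=48450
t=21: g(21,-21)=1 g(21,-19)=21 g(21,-17)=210 g(21,-15)=1330 g(21,-13)=5985 g(21,-11)=20348 g(21,-9)=54243 g(21,-7)=116070 g(21,-5)=202160 g(21,-3)=287945 g(21,-1)=332367 g(21,1)=298452 g(21,3)=177650
t=22: g(22,-22)=1 g(22,-20)=22 g(22,-18)=231 g(22,-16)=1540 g(22,-14)=7315 g(22,-12)=26333 g(22,-10)=74591 g(22,-8)=170313 g(22,-6)=318230 g(22,-4)=490105 g(22,-2)=620312 g(22,0)=630819 g(22,2)=476102 g(22,4)=177650
t=23: g(23,-23)=1 g(23,-21)=23 g(23,-19)=253 g(23,-17)=1771 g(23,-15)=8855 g(23,-13)=33648 g(23,-11)=100924 g(23,-9)=244904 g(23,-7)=488543 g(23,-5)=808335 g(23,-3)=1110417 g(23,-1)=1251131 g(23,1)=1106921 g(23,3)=653752
t=24: g(24,-24)=1 g(24,-22)=24 g(24,-20)=276 g(24,-18)=2024 g(24,-16)=10626 g(24,-14)=42503 g(24,-12)=134572 g(24,-10)=345828 g(24,-8)=733447 g(24,-6)=1296878 g(24,-4)=1918752 g(24,-2)=2361548 g(24,0)=2358052 g(24,2)=1760673 g(24,4)=653752
t=25: g(25,-25)=1 g(25,-23)=25 g(25,-21)=300 g(25,-19)=2300 g(25,-17)=12650 g(25,-15)=53129 g(25,-13)=177075 g(25,-11)=480400 g(25,-9)=1079275 g(25,-7)=2030325 g(25,-5)=3215630 g(25,-3)=4280300 g(25,-1)=4719600 g(25,1)=4118725 g(25,3)=2414425
t=26: g(26,-26)=1 g(26,-24)=26 g(26,-22)=325 g(26,-20)=2600 g(26,-18)=14950 g(26,-16)=65779 g(26,-14)=230204 g(26,-12)=657475 g(26,-10)=1559675 g(26,-8)=3109600 g(26,-6)=5245955 g(26,-4)=7495930 g(26,-2)=8999900 g(26,0)=8838325 g(26,2)=6533150 g(26,4)=2414425
t=27: g(27,-27)=1 g(27,-25)=27 g(27,-23)=351 g(27,-21)=2925 g(27,-19)=17550 g(27,-17)=80729 g(27,-15)=295983 g(27,-13)=887679 g(27,-11)=2217150 g(27,-9)=4669275 g(27,-7)=8355555 g(27,-5)=12741885 g(27,-3)=16495830 g(27,-1)=17838225 g(27,1)=15371475 g(27,3)=8947575
Paths never hitting 5: Σ_s g(27,s) = 87922215
Paths hitting 5: 2^27 - 87922215 = 46295513
P = 46295513/134217728 = 46295513/134217728

Answer: 46295513/134217728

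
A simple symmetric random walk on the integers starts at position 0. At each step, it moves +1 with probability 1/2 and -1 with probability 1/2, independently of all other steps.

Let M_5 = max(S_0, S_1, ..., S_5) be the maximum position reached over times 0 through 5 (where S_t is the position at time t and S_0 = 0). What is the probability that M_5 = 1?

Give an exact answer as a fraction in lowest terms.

Let M_5 = max(S_0,...,S_5). Use the reflection principle: for j ≥ 1, #{paths with M_5 ≥ j} = #{S_5 ≥ j} + #{S_5 ≥ j+1}.
By reflection, #{M_5 ≥ 1} = #{S_5 ≥ 1} + #{S_5 ≥ 2} = 16 + 6 = 22.
#{M_5 ≥ 2} = #{S_5 ≥ 2} + #{S_5 ≥ 3} = 6 + 6 = 12.
#{M_5 = 1} = 22 - 12 = 10.
P(M_5 = 1) = 10/32 = 5/16

Answer: 5/16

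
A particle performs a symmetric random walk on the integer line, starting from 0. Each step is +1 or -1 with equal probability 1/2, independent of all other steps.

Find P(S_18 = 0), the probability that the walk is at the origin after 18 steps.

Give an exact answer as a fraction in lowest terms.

To return to 0 after 18 steps: need exactly 9 steps of +1 and 9 of -1.
Favorable paths: C(18,9) = 48620
Total paths: 2^18 = 262144
P = 48620/262144 = 12155/65536

Answer: 12155/65536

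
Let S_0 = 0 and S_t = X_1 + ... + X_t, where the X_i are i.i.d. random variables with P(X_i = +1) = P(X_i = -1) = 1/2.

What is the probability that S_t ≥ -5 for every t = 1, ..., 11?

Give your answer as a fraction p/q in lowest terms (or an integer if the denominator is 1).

Let f(t,s) = #length-t paths at position s with S_1..S_t all ≥ -5.
f(t,s) = f(t-1,s-1) + f(t-1,s+1) for s ≥ -5; f(t,s) = 0 for s < -5.
t=0: f(0,0)=1
t=1: f(1,-1)=1 f(1,1)=1
t=2: f(2,-2)=1 f(2,0)=2 f(2,2)=1
t=3: f(3,-3)=1 f(3,-1)=3 f(3,1)=3 f(3,3)=1
t=4: f(4,-4)=1 f(4,-2)=4 f(4,0)=6 f(4,2)=4 f(4,4)=1
t=5: f(5,-5)=1 f(5,-3)=5 f(5,-1)=10 f(5,1)=10 f(5,3)=5 f(5,5)=1
t=6: f(6,-4)=6 f(6,-2)=15 f(6,0)=20 f(6,2)=15 f(6,4)=6 f(6,6)=1
t=7: f(7,-5)=6 f(7,-3)=21 f(7,-1)=35 f(7,1)=35 f(7,3)=21 f(7,5)=7 f(7,7)=1
t=8: f(8,-4)=27 f(8,-2)=56 f(8,0)=70 f(8,2)=56 f(8,4)=28 f(8,6)=8 f(8,8)=1
t=9: f(9,-5)=27 f(9,-3)=83 f(9,-1)=126 f(9,1)=126 f(9,3)=84 f(9,5)=36 f(9,7)=9 f(9,9)=1
t=10: f(10,-4)=110 f(10,-2)=209 f(10,0)=252 f(10,2)=210 f(10,4)=120 f(10,6)=45 f(10,8)=10 f(10,10)=1
t=11: f(11,-5)=110 f(11,-3)=319 f(11,-1)=461 f(11,1)=462 f(11,3)=330 f(11,5)=165 f(11,7)=55 f(11,9)=11 f(11,11)=1
Σ_s f(11,s) = 1914
P = 1914/2048 = 957/1024

Answer: 957/1024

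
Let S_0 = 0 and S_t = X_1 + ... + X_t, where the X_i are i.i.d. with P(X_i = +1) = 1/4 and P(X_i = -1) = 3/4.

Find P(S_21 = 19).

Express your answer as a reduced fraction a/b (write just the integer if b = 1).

To reach position 19 after 21 steps: need 20 steps of +1 and 1 step of -1.
Number of such sequences: C(21,20) = 21
Each has probability (1/4)^20 · (3/4)^1 = 3/4398046511104
P = 21 · 3/4398046511104 = 63/4398046511104

Answer: 63/4398046511104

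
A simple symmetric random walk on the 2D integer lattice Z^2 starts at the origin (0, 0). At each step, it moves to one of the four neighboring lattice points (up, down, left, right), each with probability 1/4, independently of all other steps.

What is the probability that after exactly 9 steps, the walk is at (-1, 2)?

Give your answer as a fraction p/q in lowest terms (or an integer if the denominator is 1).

Answer: 1323/32768

Derivation:
Let h be the number of horizontal steps (so 9-h are vertical). To end at (-1,2) need (h-1)/2 right-steps and ((9-h)+2)/2 up-steps.
Sum over h with 1 ≤ h ≤ 7, h ≡ 1 (mod 2), 9-h ≡ 0 (mod 2):
h=1: C(9,1)·C(1,0)·C(8,5) = 9·1·56 = 504
h=3: C(9,3)·C(3,1)·C(6,4) = 84·3·15 = 3780
h=5: C(9,5)·C(5,2)·C(4,3) = 126·10·4 = 5040
h=7: C(9,7)·C(7,3)·C(2,2) = 36·35·1 = 1260
Total favorable: 10584
Total paths: 4^9 = 262144
P = 10584/262144 = 1323/32768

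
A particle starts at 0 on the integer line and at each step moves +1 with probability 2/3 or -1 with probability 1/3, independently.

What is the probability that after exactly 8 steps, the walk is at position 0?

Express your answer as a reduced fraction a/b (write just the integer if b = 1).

Answer: 1120/6561

Derivation:
To be at 0 after 8 steps: need exactly 4 steps of +1 and 4 of -1.
Number of such sequences: C(8,4) = 70
Each has probability (2/3)^4 · (1/3)^4 = 16/6561
P = 70 · 16/6561 = 1120/6561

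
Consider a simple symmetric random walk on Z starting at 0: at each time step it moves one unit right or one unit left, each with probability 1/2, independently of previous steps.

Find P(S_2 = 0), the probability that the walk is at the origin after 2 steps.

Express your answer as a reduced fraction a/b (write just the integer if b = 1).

Answer: 1/2

Derivation:
To return to 0 after 2 steps: need exactly 1 step of +1 and 1 of -1.
Favorable paths: C(2,1) = 2
Total paths: 2^2 = 4
P = 2/4 = 1/2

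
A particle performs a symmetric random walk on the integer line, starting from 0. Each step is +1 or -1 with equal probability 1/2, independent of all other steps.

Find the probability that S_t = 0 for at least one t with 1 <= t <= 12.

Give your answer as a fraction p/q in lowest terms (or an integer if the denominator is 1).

Count via complement. Let g(t,s) = #length-t paths at position s with S_1..S_t all ≠ 0.
g(t,s) = g(t-1,s-1) + g(t-1,s+1) for s ≠ 0; g(t,0) = 0.
t=0: g(0,0)=1
t=1: g(1,-1)=1 g(1,1)=1
t=2: g(2,-2)=1 g(2,2)=1
t=3: g(3,-3)=1 g(3,-1)=1 g(3,1)=1 g(3,3)=1
t=4: g(4,-4)=1 g(4,-2)=2 g(4,2)=2 g(4,4)=1
t=5: g(5,-5)=1 g(5,-3)=3 g(5,-1)=2 g(5,1)=2 g(5,3)=3 g(5,5)=1
t=6: g(6,-6)=1 g(6,-4)=4 g(6,-2)=5 g(6,2)=5 g(6,4)=4 g(6,6)=1
t=7: g(7,-7)=1 g(7,-5)=5 g(7,-3)=9 g(7,-1)=5 g(7,1)=5 g(7,3)=9 g(7,5)=5 g(7,7)=1
t=8: g(8,-8)=1 g(8,-6)=6 g(8,-4)=14 g(8,-2)=14 g(8,2)=14 g(8,4)=14 g(8,6)=6 g(8,8)=1
t=9: g(9,-9)=1 g(9,-7)=7 g(9,-5)=20 g(9,-3)=28 g(9,-1)=14 g(9,1)=14 g(9,3)=28 g(9,5)=20 g(9,7)=7 g(9,9)=1
t=10: g(10,-10)=1 g(10,-8)=8 g(10,-6)=27 g(10,-4)=48 g(10,-2)=42 g(10,2)=42 g(10,4)=48 g(10,6)=27 g(10,8)=8 g(10,10)=1
t=11: g(11,-11)=1 g(11,-9)=9 g(11,-7)=35 g(11,-5)=75 g(11,-3)=90 g(11,-1)=42 g(11,1)=42 g(11,3)=90 g(11,5)=75 g(11,7)=35 g(11,9)=9 g(11,11)=1
t=12: g(12,-12)=1 g(12,-10)=10 g(12,-8)=44 g(12,-6)=110 g(12,-4)=165 g(12,-2)=132 g(12,2)=132 g(12,4)=165 g(12,6)=110 g(12,8)=44 g(12,10)=10 g(12,12)=1
Paths never hitting 0: Σ_s g(12,s) = 924
Paths hitting 0: 2^12 - 924 = 3172
P = 3172/4096 = 793/1024

Answer: 793/1024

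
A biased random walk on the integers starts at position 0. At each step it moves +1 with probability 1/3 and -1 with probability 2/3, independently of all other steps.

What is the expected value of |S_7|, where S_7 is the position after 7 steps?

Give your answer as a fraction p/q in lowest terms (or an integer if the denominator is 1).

Answer: 2107/729

Derivation:
S_7 takes values m ≡ 1 (mod 2) with |m| ≤ 7; P(S_7=m) = C(7,(7+m)/2) · (1/3)^((7+m)/2) · (2/3)^((7-m)/2).
Distribution: P(S=-7)=128/2187, P(S=-5)=448/2187, P(S=-3)=224/729, P(S=-1)=560/2187, P(S=1)=280/2187, P(S=3)=28/729, P(S=5)=14/2187, P(S=7)=1/2187
E[|S_7|] = Σ_m |m|·P(S_7=m) = 2107/729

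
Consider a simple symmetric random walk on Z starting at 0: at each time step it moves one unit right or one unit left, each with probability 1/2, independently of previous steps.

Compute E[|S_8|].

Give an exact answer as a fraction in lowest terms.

Answer: 35/16

Derivation:
S_8 takes values m ≡ 0 (mod 2) with |m| ≤ 8; P(S_8=m) = C(8,(8+m)/2)/2^8.
Total paths: 2^8 = 256
Distribution: P(S=-8)=1/256, P(S=-6)=8/256, P(S=-4)=28/256, P(S=-2)=56/256, P(S=0)=70/256, P(S=2)=56/256, P(S=4)=28/256, P(S=6)=8/256, P(S=8)=1/256
E[|S_8|] = Σ_m |m|·P(S_8=m) = 560/256 = 35/16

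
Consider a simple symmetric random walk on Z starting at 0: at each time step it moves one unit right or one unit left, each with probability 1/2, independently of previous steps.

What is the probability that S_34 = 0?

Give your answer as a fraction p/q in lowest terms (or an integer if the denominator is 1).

Answer: 583401555/4294967296

Derivation:
To return to 0 after 34 steps: need exactly 17 steps of +1 and 17 of -1.
Favorable paths: C(34,17) = 2333606220
Total paths: 2^34 = 17179869184
P = 2333606220/17179869184 = 583401555/4294967296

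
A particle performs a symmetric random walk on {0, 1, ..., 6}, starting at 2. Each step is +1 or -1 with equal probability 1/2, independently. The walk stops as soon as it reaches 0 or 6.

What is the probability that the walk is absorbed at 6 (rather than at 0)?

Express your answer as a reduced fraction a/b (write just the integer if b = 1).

Answer: 1/3

Derivation:
Symmetric walk (p = 1/2): the harmonic-function argument gives P(hit 6 before 0 | start at 2) = a/N.
P = 2/6 = 1/3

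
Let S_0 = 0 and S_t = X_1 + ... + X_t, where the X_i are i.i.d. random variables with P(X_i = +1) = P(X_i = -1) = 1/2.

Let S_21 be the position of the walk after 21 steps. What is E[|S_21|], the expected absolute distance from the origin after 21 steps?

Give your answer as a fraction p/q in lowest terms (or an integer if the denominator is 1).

Answer: 969969/262144

Derivation:
S_21 takes values m ≡ 1 (mod 2) with |m| ≤ 21; P(S_21=m) = C(21,(21+m)/2)/2^21.
Total paths: 2^21 = 2097152
Distribution: P(S=-21)=1/2097152, P(S=-19)=21/2097152, P(S=-17)=210/2097152, P(S=-15)=1330/2097152, P(S=-13)=5985/2097152, P(S=-11)=20349/2097152, P(S=-9)=54264/2097152, P(S=-7)=116280/2097152, P(S=-5)=203490/2097152, P(S=-3)=293930/2097152, P(S=-1)=352716/2097152, P(S=1)=352716/2097152, P(S=3)=293930/2097152, P(S=5)=203490/2097152, P(S=7)=116280/2097152, P(S=9)=54264/2097152, P(S=11)=20349/2097152, P(S=13)=5985/2097152, P(S=15)=1330/2097152, P(S=17)=210/2097152, P(S=19)=21/2097152, P(S=21)=1/2097152
E[|S_21|] = Σ_m |m|·P(S_21=m) = 7759752/2097152 = 969969/262144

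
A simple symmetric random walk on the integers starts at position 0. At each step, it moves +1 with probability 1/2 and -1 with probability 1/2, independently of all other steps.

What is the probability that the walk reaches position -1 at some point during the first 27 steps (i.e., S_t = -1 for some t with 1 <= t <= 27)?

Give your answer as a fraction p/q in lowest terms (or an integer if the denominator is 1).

Count via complement. Let g(t,s) = #length-t paths at position s with S_1..S_t all ≠ -1.
g(t,s) = g(t-1,s-1) + g(t-1,s+1) for s ≠ -1; g(t,-1) = 0.
t=0: g(0,0)=1
t=1: g(1,1)=1
t=2: g(2,0)=1 g(2,2)=1
t=3: g(3,1)=2 g(3,3)=1
t=4: g(4,0)=2 g(4,2)=3 g(4,4)=1
t=5: g(5,1)=5 g(5,3)=4 g(5,5)=1
t=6: g(6,0)=5 g(6,2)=9 g(6,4)=5 g(6,6)=1
t=7: g(7,1)=14 g(7,3)=14 g(7,5)=6 g(7,7)=1
t=8: g(8,0)=14 g(8,2)=28 g(8,4)=20 g(8,6)=7 g(8,8)=1
t=9: g(9,1)=42 g(9,3)=48 g(9,5)=27 g(9,7)=8 g(9,9)=1
t=10: g(10,0)=42 g(10,2)=90 g(10,4)=75 g(10,6)=35 g(10,8)=9 g(10,10)=1
t=11: g(11,1)=132 g(11,3)=165 g(11,5)=110 g(11,7)=44 g(11,9)=10 g(11,11)=1
t=12: g(12,0)=132 g(12,2)=297 g(12,4)=275 g(12,6)=154 g(12,8)=54 g(12,10)=11 g(12,12)=1
t=13: g(13,1)=429 g(13,3)=572 g(13,5)=429 g(13,7)=208 g(13,9)=65 g(13,11)=12 g(13,13)=1
t=14: g(14,0)=429 g(14,2)=1001 g(14,4)=1001 g(14,6)=637 g(14,8)=273 g(14,10)=77 g(14,12)=13 g(14,14)=1
t=15: g(15,1)=1430 g(15,3)=2002 g(15,5)=1638 g(15,7)=910 g(15,9)=350 g(15,11)=90 g(15,13)=14 g(15,15)=1
t=16: g(16,0)=1430 g(16,2)=3432 g(16,4)=3640 g(16,6)=2548 g(16,8)=1260 g(16,10)=440 g(16,12)=104 g(16,14)=15 g(16,16)=1
t=17: g(17,1)=4862 g(17,3)=7072 g(17,5)=6188 g(17,7)=3808 g(17,9)=1700 g(17,11)=544 g(17,13)=119 g(17,15)=16 g(17,17)=1
t=18: g(18,0)=4862 g(18,2)=11934 g(18,4)=13260 g(18,6)=9996 g(18,8)=5508 g(18,10)=2244 g(18,12)=663 g(18,14)=135 g(18,16)=17 g(18,18)=1
t=19: g(19,1)=16796 g(19,3)=25194 g(19,5)=23256 g(19,7)=15504 g(19,9)=7752 g(19,11)=2907 g(19,13)=798 g(19,15)=152 g(19,17)=18 g(19,19)=1
t=20: g(20,0)=16796 g(20,2)=41990 g(20,4)=48450 g(20,6)=38760 g(20,8)=23256 g(20,10)=10659 g(20,12)=3705 g(20,14)=950 g(20,16)=170 g(20,18)=19 g(20,20)=1
t=21: g(21,1)=58786 g(21,3)=90440 g(21,5)=87210 g(21,7)=62016 g(21,9)=33915 g(21,11)=14364 g(21,13)=4655 g(21,15)=1120 g(21,17)=189 g(21,19)=20 g(21,21)=1
t=22: g(22,0)=58786 g(22,2)=149226 g(22,4)=177650 g(22,6)=149226 g(22,8)=95931 g(22,10)=48279 g(22,12)=19019 g(22,14)=5775 g(22,16)=1309 g(22,18)=209 g(22,20)=21 g(22,22)=1
t=23: g(23,1)=208012 g(23,3)=326876 g(23,5)=326876 g(23,7)=245157 g(23,9)=144210 g(23,11)=67298 g(23,13)=24794 g(23,15)=7084 g(23,17)=1518 g(23,19)=230 g(23,21)=22 g(23,23)=1
t=24: g(24,0)=208012 g(24,2)=534888 g(24,4)=653752 g(24,6)=572033 g(24,8)=389367 g(24,10)=211508 g(24,12)=92092 g(24,14)=31878 g(24,16)=8602 g(24,18)=1748 g(24,20)=252 g(24,22)=23 g(24,24)=1
t=25: g(25,1)=742900 g(25,3)=1188640 g(25,5)=1225785 g(25,7)=961400 g(25,9)=600875 g(25,11)=303600 g(25,13)=123970 g(25,15)=40480 g(25,17)=10350 g(25,19)=2000 g(25,21)=275 g(25,23)=24 g(25,25)=1
t=26: g(26,0)=742900 g(26,2)=1931540 g(26,4)=2414425 g(26,6)=2187185 g(26,8)=1562275 g(26,10)=904475 g(26,12)=427570 g(26,14)=164450 g(26,16)=50830 g(26,18)=12350 g(26,20)=2275 g(26,22)=299 g(26,24)=25 g(26,26)=1
t=27: g(27,1)=2674440 g(27,3)=4345965 g(27,5)=4601610 g(27,7)=3749460 g(27,9)=2466750 g(27,11)=1332045 g(27,13)=592020 g(27,15)=215280 g(27,17)=63180 g(27,19)=14625 g(27,21)=2574 g(27,23)=324 g(27,25)=26 g(27,27)=1
Paths never hitting -1: Σ_s g(27,s) = 20058300
Paths hitting -1: 2^27 - 20058300 = 114159428
P = 114159428/134217728 = 28539857/33554432

Answer: 28539857/33554432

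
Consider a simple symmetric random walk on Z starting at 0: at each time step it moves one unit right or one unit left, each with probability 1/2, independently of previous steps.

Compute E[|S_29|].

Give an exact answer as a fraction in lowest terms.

Answer: 145422675/33554432

Derivation:
S_29 takes values m ≡ 1 (mod 2) with |m| ≤ 29; P(S_29=m) = C(29,(29+m)/2)/2^29.
Total paths: 2^29 = 536870912
Distribution: P(S=-29)=1/536870912, P(S=-27)=29/536870912, P(S=-25)=406/536870912, P(S=-23)=3654/536870912, P(S=-21)=23751/536870912, P(S=-19)=118755/536870912, P(S=-17)=475020/536870912, P(S=-15)=1560780/536870912, P(S=-13)=4292145/536870912, P(S=-11)=10015005/536870912, P(S=-9)=20030010/536870912, P(S=-7)=34597290/536870912, P(S=-5)=51895935/536870912, P(S=-3)=67863915/536870912, P(S=-1)=77558760/536870912, P(S=1)=77558760/536870912, P(S=3)=67863915/536870912, P(S=5)=51895935/536870912, P(S=7)=34597290/536870912, P(S=9)=20030010/536870912, P(S=11)=10015005/536870912, P(S=13)=4292145/536870912, P(S=15)=1560780/536870912, P(S=17)=475020/536870912, P(S=19)=118755/536870912, P(S=21)=23751/536870912, P(S=23)=3654/536870912, P(S=25)=406/536870912, P(S=27)=29/536870912, P(S=29)=1/536870912
E[|S_29|] = Σ_m |m|·P(S_29=m) = 2326762800/536870912 = 145422675/33554432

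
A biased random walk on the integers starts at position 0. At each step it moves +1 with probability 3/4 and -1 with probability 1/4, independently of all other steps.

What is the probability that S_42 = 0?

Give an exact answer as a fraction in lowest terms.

To be at 0 after 42 steps: need exactly 21 steps of +1 and 21 of -1.
Number of such sequences: C(42,21) = 538257874440
Each has probability (3/4)^21 · (1/4)^21 = 10460353203/19342813113834066795298816
P = 538257874440 · 10460353203/19342813113834066795298816 = 703795935117303228915/2417851639229258349412352

Answer: 703795935117303228915/2417851639229258349412352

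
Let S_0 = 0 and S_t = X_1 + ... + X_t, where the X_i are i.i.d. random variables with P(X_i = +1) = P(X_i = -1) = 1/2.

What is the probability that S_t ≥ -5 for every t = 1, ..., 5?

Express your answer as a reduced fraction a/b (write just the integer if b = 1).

Answer: 1

Derivation:
Let f(t,s) = #length-t paths at position s with S_1..S_t all ≥ -5.
f(t,s) = f(t-1,s-1) + f(t-1,s+1) for s ≥ -5; f(t,s) = 0 for s < -5.
t=0: f(0,0)=1
t=1: f(1,-1)=1 f(1,1)=1
t=2: f(2,-2)=1 f(2,0)=2 f(2,2)=1
t=3: f(3,-3)=1 f(3,-1)=3 f(3,1)=3 f(3,3)=1
t=4: f(4,-4)=1 f(4,-2)=4 f(4,0)=6 f(4,2)=4 f(4,4)=1
t=5: f(5,-5)=1 f(5,-3)=5 f(5,-1)=10 f(5,1)=10 f(5,3)=5 f(5,5)=1
Σ_s f(5,s) = 32
P = 32/32 = 1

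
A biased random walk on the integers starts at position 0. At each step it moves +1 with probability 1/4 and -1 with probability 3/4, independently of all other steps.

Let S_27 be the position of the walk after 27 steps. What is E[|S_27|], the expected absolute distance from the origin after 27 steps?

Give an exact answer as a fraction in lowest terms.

S_27 takes values m ≡ 1 (mod 2) with |m| ≤ 27; P(S_27=m) = C(27,(27+m)/2) · (1/4)^((27+m)/2) · (3/4)^((27-m)/2).
Distribution: P(S=-27)=7625597484987/18014398509481984, P(S=-25)=68630377364883/18014398509481984, P(S=-23)=297398301914493/18014398509481984, P(S=-21)=826106394206925/18014398509481984, P(S=-19)=826106394206925/9007199254740992, P(S=-17)=1266696471117285/9007199254740992, P(S=-15)=1548184575810015/9007199254740992, P(S=-13)=1548184575810015/9007199254740992, P(S=-11)=2580307626350025/18014398509481984, P(S=-9)=1815772033357425/18014398509481984, P(S=-7)=1089463220014455/18014398509481984, P(S=-5)=561238628492295/18014398509481984, P(S=-3)=62359847610255/4503599627370496, P(S=-1)=23984556773175/4503599627370496, P(S=1)=7994852257725/4503599627370496, P(S=3)=2309623985565/4503599627370496, P(S=5)=2309623985565/18014398509481984, P(S=7)=498154192965/18014398509481984, P(S=9)=92250776475/18014398509481984, P(S=11)=14565912075/18014398509481984, P(S=13)=971060805/9007199254740992, P(S=15)=107895645/9007199254740992, P(S=17)=9808695/9007199254740992, P(S=19)=710775/9007199254740992, P(S=21)=78975/18014398509481984, P(S=23)=3159/18014398509481984, P(S=25)=81/18014398509481984, P(S=27)=1/18014398509481984
E[|S_27|] = Σ_m |m|·P(S_27=m) = 7604558710240581/562949953421312

Answer: 7604558710240581/562949953421312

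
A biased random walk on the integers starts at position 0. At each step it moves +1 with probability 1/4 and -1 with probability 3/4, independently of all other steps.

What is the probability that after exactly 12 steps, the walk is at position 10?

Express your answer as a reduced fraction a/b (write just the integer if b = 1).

To reach position 10 after 12 steps: need 11 steps of +1 and 1 step of -1.
Number of such sequences: C(12,11) = 12
Each has probability (1/4)^11 · (3/4)^1 = 3/16777216
P = 12 · 3/16777216 = 9/4194304

Answer: 9/4194304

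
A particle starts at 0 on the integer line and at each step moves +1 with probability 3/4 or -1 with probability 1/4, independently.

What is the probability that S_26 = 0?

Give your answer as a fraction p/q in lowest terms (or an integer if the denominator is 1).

To be at 0 after 26 steps: need exactly 13 steps of +1 and 13 of -1.
Number of such sequences: C(26,13) = 10400600
Each has probability (3/4)^13 · (1/4)^13 = 1594323/4503599627370496
P = 10400600 · 1594323/4503599627370496 = 2072739474225/562949953421312

Answer: 2072739474225/562949953421312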